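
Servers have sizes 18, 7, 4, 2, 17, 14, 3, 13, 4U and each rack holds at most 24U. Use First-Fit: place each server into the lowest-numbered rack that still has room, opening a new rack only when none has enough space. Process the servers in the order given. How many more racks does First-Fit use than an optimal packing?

First-Fit: [18,4,2] [7,17] [14,3,4] [13] → 4 racks.
Total size 82U; any packing needs at least ⌈82/24⌉ = 4 racks.
So 4 is already optimal.

0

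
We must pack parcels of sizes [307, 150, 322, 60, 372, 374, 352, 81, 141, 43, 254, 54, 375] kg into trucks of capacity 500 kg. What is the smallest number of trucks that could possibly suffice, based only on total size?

6

Total size = 307 + 150 + 322 + 60 + 372 + 374 + 352 + 81 + 141 + 43 + 254 + 54 + 375 = 2885 kg.
⌈2885 / 500⌉ = 6.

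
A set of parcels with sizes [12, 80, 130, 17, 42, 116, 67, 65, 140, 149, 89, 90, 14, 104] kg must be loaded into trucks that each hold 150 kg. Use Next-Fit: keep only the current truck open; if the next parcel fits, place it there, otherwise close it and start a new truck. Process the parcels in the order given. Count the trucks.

10 trucks

truck 1: place 12 kg, 138 kg left
truck 1: place 80 kg, 58 kg left
truck 2: place 130 kg, 20 kg left
truck 2: place 17 kg, 3 kg left
truck 3: place 42 kg, 108 kg left
truck 4: place 116 kg, 34 kg left
truck 5: place 67 kg, 83 kg left
truck 5: place 65 kg, 18 kg left
truck 6: place 140 kg, 10 kg left
truck 7: place 149 kg, 1 kg left
truck 8: place 89 kg, 61 kg left
truck 9: place 90 kg, 60 kg left
truck 9: place 14 kg, 46 kg left
truck 10: place 104 kg, 46 kg left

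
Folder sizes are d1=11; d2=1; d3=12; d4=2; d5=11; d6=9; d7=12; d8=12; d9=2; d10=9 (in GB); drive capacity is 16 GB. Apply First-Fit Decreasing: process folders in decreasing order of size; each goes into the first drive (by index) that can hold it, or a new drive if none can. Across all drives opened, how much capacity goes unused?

Sorted descending: 12, 12, 12, 11, 11, 9, 9, 2, 2, 1.
12 GB → drive 1 (remaining 4 GB)
12 GB → drive 2 (remaining 4 GB)
12 GB → drive 3 (remaining 4 GB)
11 GB → drive 4 (remaining 5 GB)
11 GB → drive 5 (remaining 5 GB)
9 GB → drive 6 (remaining 7 GB)
9 GB → drive 7 (remaining 7 GB)
2 GB → drive 1 (remaining 2 GB)
2 GB → drive 1 (remaining 0 GB)
1 GB → drive 2 (remaining 3 GB)
7 drives × 16 GB = 112 GB; used 81 GB; unused 31 GB.

31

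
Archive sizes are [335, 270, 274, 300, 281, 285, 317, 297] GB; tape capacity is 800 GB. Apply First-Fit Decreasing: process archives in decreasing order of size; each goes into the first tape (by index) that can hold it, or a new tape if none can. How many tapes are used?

4 tapes

Sorted descending: 335, 317, 300, 297, 285, 281, 274, 270.
Put 335 GB in tape 1; 465 GB remain.
Put 317 GB in tape 1; 148 GB remain.
Put 300 GB in tape 2; 500 GB remain.
Put 297 GB in tape 2; 203 GB remain.
Put 285 GB in tape 3; 515 GB remain.
Put 281 GB in tape 3; 234 GB remain.
Put 274 GB in tape 4; 526 GB remain.
Put 270 GB in tape 4; 256 GB remain.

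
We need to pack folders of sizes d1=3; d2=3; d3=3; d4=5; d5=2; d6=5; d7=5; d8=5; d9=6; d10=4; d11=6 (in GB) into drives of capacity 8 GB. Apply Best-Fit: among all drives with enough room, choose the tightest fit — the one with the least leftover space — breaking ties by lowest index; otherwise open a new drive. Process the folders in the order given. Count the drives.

Put d1 (3 GB) in drive 1; 5 GB remain.
Put d2 (3 GB) in drive 1; 2 GB remain.
Put d3 (3 GB) in drive 2; 5 GB remain.
Put d4 (5 GB) in drive 2; 0 GB remain.
Put d5 (2 GB) in drive 1; 0 GB remain.
Put d6 (5 GB) in drive 3; 3 GB remain.
Put d7 (5 GB) in drive 4; 3 GB remain.
Put d8 (5 GB) in drive 5; 3 GB remain.
Put d9 (6 GB) in drive 6; 2 GB remain.
Put d10 (4 GB) in drive 7; 4 GB remain.
Put d11 (6 GB) in drive 8; 2 GB remain.
Final drives: [3,3,2] [3,5] [5] [5] [5] [6] [4] [6].

8 drives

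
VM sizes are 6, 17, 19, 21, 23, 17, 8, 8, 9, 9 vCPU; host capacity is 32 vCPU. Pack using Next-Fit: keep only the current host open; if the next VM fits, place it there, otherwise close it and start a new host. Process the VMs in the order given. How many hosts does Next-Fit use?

6 vCPU → host 1 (remaining 26 vCPU)
17 vCPU → host 1 (remaining 9 vCPU)
19 vCPU → host 2 (remaining 13 vCPU)
21 vCPU → host 3 (remaining 11 vCPU)
23 vCPU → host 4 (remaining 9 vCPU)
17 vCPU → host 5 (remaining 15 vCPU)
8 vCPU → host 5 (remaining 7 vCPU)
8 vCPU → host 6 (remaining 24 vCPU)
9 vCPU → host 6 (remaining 15 vCPU)
9 vCPU → host 6 (remaining 6 vCPU)

6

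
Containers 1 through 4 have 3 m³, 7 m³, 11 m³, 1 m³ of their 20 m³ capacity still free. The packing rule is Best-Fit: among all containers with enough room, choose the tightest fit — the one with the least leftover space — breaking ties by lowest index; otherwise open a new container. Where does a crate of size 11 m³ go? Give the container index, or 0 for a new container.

3

Containers with room: container 3 (11 m³).
Tightest fit is container 3 with 11 m³ free.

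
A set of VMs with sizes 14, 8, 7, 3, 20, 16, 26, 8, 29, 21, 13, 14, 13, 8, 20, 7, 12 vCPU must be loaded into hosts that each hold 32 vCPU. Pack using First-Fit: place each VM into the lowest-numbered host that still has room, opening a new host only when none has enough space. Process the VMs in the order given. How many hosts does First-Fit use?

14 vCPU → host 1 (remaining 18 vCPU)
8 vCPU → host 1 (remaining 10 vCPU)
7 vCPU → host 1 (remaining 3 vCPU)
3 vCPU → host 1 (remaining 0 vCPU)
20 vCPU → host 2 (remaining 12 vCPU)
16 vCPU → host 3 (remaining 16 vCPU)
26 vCPU → host 4 (remaining 6 vCPU)
8 vCPU → host 2 (remaining 4 vCPU)
29 vCPU → host 5 (remaining 3 vCPU)
21 vCPU → host 6 (remaining 11 vCPU)
13 vCPU → host 3 (remaining 3 vCPU)
14 vCPU → host 7 (remaining 18 vCPU)
13 vCPU → host 7 (remaining 5 vCPU)
8 vCPU → host 6 (remaining 3 vCPU)
20 vCPU → host 8 (remaining 12 vCPU)
7 vCPU → host 8 (remaining 5 vCPU)
12 vCPU → host 9 (remaining 20 vCPU)

9 hosts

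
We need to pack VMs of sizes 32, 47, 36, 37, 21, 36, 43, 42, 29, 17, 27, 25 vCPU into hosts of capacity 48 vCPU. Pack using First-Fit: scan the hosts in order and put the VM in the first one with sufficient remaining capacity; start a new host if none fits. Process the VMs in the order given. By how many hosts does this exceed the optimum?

First-Fit: [32] [47] [36] [37] [21,17] [36] [43] [42] [29] [27] [25] → 11 hosts.
10 VMs exceed 24 vCPU (half the capacity), and no two of those can share a host, so at least 10 hosts are needed.
An optimal packing achieves that bound: [47] [43] [42] [37] [36] [36] [32] [29,17] [27,21] [25] → 10 hosts.
Excess: 11 − 10 = 1.

1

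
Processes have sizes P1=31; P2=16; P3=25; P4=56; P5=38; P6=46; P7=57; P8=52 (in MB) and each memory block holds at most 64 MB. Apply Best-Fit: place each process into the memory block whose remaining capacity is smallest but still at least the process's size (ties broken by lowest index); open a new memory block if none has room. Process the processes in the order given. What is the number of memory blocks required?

6

Put P1 (31 MB) in memory block 1; 33 MB remain.
Put P2 (16 MB) in memory block 1; 17 MB remain.
Put P3 (25 MB) in memory block 2; 39 MB remain.
Put P4 (56 MB) in memory block 3; 8 MB remain.
Put P5 (38 MB) in memory block 2; 1 MB remain.
Put P6 (46 MB) in memory block 4; 18 MB remain.
Put P7 (57 MB) in memory block 5; 7 MB remain.
Put P8 (52 MB) in memory block 6; 12 MB remain.
Final memory blocks: [31,16] [25,38] [56] [46] [57] [52].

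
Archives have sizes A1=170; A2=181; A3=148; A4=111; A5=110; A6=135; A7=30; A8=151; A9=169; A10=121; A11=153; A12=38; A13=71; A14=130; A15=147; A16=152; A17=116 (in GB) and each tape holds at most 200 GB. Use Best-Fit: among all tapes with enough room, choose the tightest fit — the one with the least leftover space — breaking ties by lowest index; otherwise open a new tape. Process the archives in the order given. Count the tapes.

14

Put A1 (170 GB) in tape 1; 30 GB remain.
Put A2 (181 GB) in tape 2; 19 GB remain.
Put A3 (148 GB) in tape 3; 52 GB remain.
Put A4 (111 GB) in tape 4; 89 GB remain.
Put A5 (110 GB) in tape 5; 90 GB remain.
Put A6 (135 GB) in tape 6; 65 GB remain.
Put A7 (30 GB) in tape 1; 0 GB remain.
Put A8 (151 GB) in tape 7; 49 GB remain.
Put A9 (169 GB) in tape 8; 31 GB remain.
Put A10 (121 GB) in tape 9; 79 GB remain.
Put A11 (153 GB) in tape 10; 47 GB remain.
Put A12 (38 GB) in tape 10; 9 GB remain.
Put A13 (71 GB) in tape 9; 8 GB remain.
Put A14 (130 GB) in tape 11; 70 GB remain.
Put A15 (147 GB) in tape 12; 53 GB remain.
Put A16 (152 GB) in tape 13; 48 GB remain.
Put A17 (116 GB) in tape 14; 84 GB remain.
Final tapes: [170,30] [181] [148] [111] [110] [135] [151] [169] [121,71] [153,38] [130] [147] [152] [116].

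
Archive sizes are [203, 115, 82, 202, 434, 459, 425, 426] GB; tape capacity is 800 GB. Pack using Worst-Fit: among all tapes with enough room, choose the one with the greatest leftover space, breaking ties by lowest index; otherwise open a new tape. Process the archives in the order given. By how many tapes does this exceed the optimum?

Worst-Fit: [203,115,82,202] [434] [459] [425] [426] → 5 tapes.
4 archives exceed 400 GB (half the capacity), and no two of those can share a tape, so at least 4 tapes are needed.
An optimal packing achieves that bound: [459,203,115] [434,202,82] [426] [425] → 4 tapes.
Excess: 5 − 4 = 1.

1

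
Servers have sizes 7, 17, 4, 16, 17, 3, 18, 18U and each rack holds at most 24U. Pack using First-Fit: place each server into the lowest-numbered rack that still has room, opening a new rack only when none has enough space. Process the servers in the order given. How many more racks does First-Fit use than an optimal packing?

0

First-Fit: [7,17] [4,16,3] [17] [18] [18] → 5 racks.
Total size 100U; any packing needs at least ⌈100/24⌉ = 5 racks.
So 5 is already optimal.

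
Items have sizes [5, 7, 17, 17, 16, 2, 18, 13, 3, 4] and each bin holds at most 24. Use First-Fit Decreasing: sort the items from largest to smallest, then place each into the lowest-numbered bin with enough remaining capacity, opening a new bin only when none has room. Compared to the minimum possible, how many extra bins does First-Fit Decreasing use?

First-Fit Decreasing: [18,5] [17,7] [17,4,3] [16,2] [13] → 5 bins.
Total size 102; any packing needs at least ⌈102/24⌉ = 5 bins.
So 5 is already optimal.

0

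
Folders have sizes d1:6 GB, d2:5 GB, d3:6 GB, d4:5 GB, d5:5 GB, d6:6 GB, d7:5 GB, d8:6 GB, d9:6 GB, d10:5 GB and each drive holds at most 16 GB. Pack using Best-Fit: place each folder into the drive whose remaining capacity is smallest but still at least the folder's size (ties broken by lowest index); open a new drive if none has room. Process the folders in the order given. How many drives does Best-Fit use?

d1 (6 GB) → drive 1 (remaining 10 GB)
d2 (5 GB) → drive 1 (remaining 5 GB)
d3 (6 GB) → drive 2 (remaining 10 GB)
d4 (5 GB) → drive 1 (remaining 0 GB)
d5 (5 GB) → drive 2 (remaining 5 GB)
d6 (6 GB) → drive 3 (remaining 10 GB)
d7 (5 GB) → drive 2 (remaining 0 GB)
d8 (6 GB) → drive 3 (remaining 4 GB)
d9 (6 GB) → drive 4 (remaining 10 GB)
d10 (5 GB) → drive 4 (remaining 5 GB)

4 drives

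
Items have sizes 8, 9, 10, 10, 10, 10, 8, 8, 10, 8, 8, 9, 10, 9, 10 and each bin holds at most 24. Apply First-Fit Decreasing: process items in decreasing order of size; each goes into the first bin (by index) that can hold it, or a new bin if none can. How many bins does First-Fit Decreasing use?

7

Sorted descending: 10, 10, 10, 10, 10, 10, 10, 9, 9, 9, 8, 8, 8, 8, 8.
bin 1: place 10, 14 left
bin 1: place 10, 4 left
bin 2: place 10, 14 left
bin 2: place 10, 4 left
bin 3: place 10, 14 left
bin 3: place 10, 4 left
bin 4: place 10, 14 left
bin 4: place 9, 5 left
bin 5: place 9, 15 left
bin 5: place 9, 6 left
bin 6: place 8, 16 left
bin 6: place 8, 8 left
bin 6: place 8, 0 left
bin 7: place 8, 16 left
bin 7: place 8, 8 left
Final bins: [10,10] [10,10] [10,10] [10,9] [9,9] [8,8,8] [8,8].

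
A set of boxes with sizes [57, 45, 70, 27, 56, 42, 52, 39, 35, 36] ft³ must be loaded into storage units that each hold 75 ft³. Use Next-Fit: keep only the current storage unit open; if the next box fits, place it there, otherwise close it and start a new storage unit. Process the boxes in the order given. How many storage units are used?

57 ft³ → storage unit 1 (remaining 18 ft³)
45 ft³ → storage unit 2 (remaining 30 ft³)
70 ft³ → storage unit 3 (remaining 5 ft³)
27 ft³ → storage unit 4 (remaining 48 ft³)
56 ft³ → storage unit 5 (remaining 19 ft³)
42 ft³ → storage unit 6 (remaining 33 ft³)
52 ft³ → storage unit 7 (remaining 23 ft³)
39 ft³ → storage unit 8 (remaining 36 ft³)
35 ft³ → storage unit 8 (remaining 1 ft³)
36 ft³ → storage unit 9 (remaining 39 ft³)
Final storage units: [57] [45] [70] [27] [56] [42] [52] [39,35] [36].

9 storage units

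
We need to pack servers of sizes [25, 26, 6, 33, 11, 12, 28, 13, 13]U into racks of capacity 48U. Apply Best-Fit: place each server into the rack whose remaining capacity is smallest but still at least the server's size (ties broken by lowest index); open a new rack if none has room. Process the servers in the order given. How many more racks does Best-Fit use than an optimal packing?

Best-Fit: [25,13] [26,6,12] [33,11] [28,13] → 4 racks.
Total size 167U; any packing needs at least ⌈167/48⌉ = 4 racks.
So 4 is already optimal.

0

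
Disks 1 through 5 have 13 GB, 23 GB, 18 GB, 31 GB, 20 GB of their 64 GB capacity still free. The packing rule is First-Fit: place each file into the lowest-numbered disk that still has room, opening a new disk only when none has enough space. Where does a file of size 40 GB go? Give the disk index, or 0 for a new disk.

0

No disk has ≥ 40 GB free, so a new disk is opened.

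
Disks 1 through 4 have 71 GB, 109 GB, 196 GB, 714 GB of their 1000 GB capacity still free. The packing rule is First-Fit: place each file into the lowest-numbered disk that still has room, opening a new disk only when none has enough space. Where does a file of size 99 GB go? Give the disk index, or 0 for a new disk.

Disks with room: disk 2 (109 GB), disk 3 (196 GB), disk 4 (714 GB).
The first with room is disk 2.

2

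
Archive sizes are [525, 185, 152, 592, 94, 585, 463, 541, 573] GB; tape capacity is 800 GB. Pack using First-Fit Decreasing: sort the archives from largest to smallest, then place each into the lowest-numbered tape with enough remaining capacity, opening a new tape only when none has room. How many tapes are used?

Sorted descending: 592, 585, 573, 541, 525, 463, 185, 152, 94.
Put 592 GB in tape 1; 208 GB remain.
Put 585 GB in tape 2; 215 GB remain.
Put 573 GB in tape 3; 227 GB remain.
Put 541 GB in tape 4; 259 GB remain.
Put 525 GB in tape 5; 275 GB remain.
Put 463 GB in tape 6; 337 GB remain.
Put 185 GB in tape 1; 23 GB remain.
Put 152 GB in tape 2; 63 GB remain.
Put 94 GB in tape 3; 133 GB remain.
Final tapes: [592,185] [585,152] [573,94] [541] [525] [463].

6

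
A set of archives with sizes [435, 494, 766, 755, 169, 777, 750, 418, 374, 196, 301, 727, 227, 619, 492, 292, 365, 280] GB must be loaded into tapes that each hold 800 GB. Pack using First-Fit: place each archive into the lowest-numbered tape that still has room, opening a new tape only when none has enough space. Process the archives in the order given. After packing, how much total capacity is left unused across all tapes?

Put 435 GB in tape 1; 365 GB remain.
Put 494 GB in tape 2; 306 GB remain.
Put 766 GB in tape 3; 34 GB remain.
Put 755 GB in tape 4; 45 GB remain.
Put 169 GB in tape 1; 196 GB remain.
Put 777 GB in tape 5; 23 GB remain.
Put 750 GB in tape 6; 50 GB remain.
Put 418 GB in tape 7; 382 GB remain.
Put 374 GB in tape 7; 8 GB remain.
Put 196 GB in tape 1; 0 GB remain.
Put 301 GB in tape 2; 5 GB remain.
Put 727 GB in tape 8; 73 GB remain.
Put 227 GB in tape 9; 573 GB remain.
Put 619 GB in tape 10; 181 GB remain.
Put 492 GB in tape 9; 81 GB remain.
Put 292 GB in tape 11; 508 GB remain.
Put 365 GB in tape 11; 143 GB remain.
Put 280 GB in tape 12; 520 GB remain.
12 tapes × 800 GB = 9600 GB; used 8437 GB; unused 1163 GB.

1163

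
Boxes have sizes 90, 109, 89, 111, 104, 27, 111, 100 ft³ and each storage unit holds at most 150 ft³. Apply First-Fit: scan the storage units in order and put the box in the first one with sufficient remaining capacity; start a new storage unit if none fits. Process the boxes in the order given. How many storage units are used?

90 ft³ → storage unit 1 (remaining 60 ft³)
109 ft³ → storage unit 2 (remaining 41 ft³)
89 ft³ → storage unit 3 (remaining 61 ft³)
111 ft³ → storage unit 4 (remaining 39 ft³)
104 ft³ → storage unit 5 (remaining 46 ft³)
27 ft³ → storage unit 1 (remaining 33 ft³)
111 ft³ → storage unit 6 (remaining 39 ft³)
100 ft³ → storage unit 7 (remaining 50 ft³)

7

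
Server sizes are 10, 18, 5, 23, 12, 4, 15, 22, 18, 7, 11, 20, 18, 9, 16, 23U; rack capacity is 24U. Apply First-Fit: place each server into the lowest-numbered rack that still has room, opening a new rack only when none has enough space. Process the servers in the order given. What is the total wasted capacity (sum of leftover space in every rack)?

57

Put 10U in rack 1; 14U remain.
Put 18U in rack 2; 6U remain.
Put 5U in rack 1; 9U remain.
Put 23U in rack 3; 1U remain.
Put 12U in rack 4; 12U remain.
Put 4U in rack 1; 5U remain.
Put 15U in rack 5; 9U remain.
Put 22U in rack 6; 2U remain.
Put 18U in rack 7; 6U remain.
Put 7U in rack 4; 5U remain.
Put 11U in rack 8; 13U remain.
Put 20U in rack 9; 4U remain.
Put 18U in rack 10; 6U remain.
Put 9U in rack 5; 0U remain.
Put 16U in rack 11; 8U remain.
Put 23U in rack 12; 1U remain.
12 racks × 24U = 288U; used 231U; unused 57U.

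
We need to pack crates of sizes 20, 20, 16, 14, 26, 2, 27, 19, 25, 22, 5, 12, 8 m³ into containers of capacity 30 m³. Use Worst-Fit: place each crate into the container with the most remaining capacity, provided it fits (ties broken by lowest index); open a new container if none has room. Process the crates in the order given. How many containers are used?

9

Put 20 m³ in container 1; 10 m³ remain.
Put 20 m³ in container 2; 10 m³ remain.
Put 16 m³ in container 3; 14 m³ remain.
Put 14 m³ in container 3; 0 m³ remain.
Put 26 m³ in container 4; 4 m³ remain.
Put 2 m³ in container 1; 8 m³ remain.
Put 27 m³ in container 5; 3 m³ remain.
Put 19 m³ in container 6; 11 m³ remain.
Put 25 m³ in container 7; 5 m³ remain.
Put 22 m³ in container 8; 8 m³ remain.
Put 5 m³ in container 6; 6 m³ remain.
Put 12 m³ in container 9; 18 m³ remain.
Put 8 m³ in container 9; 10 m³ remain.
Final containers: [20,2] [20] [16,14] [26] [27] [19,5] [25] [22] [12,8].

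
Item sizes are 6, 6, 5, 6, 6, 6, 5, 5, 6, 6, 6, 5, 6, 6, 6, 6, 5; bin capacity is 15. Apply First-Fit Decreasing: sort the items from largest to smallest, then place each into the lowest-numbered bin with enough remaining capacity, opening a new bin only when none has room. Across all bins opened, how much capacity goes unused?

Sorted descending: 6, 6, 6, 6, 6, 6, 6, 6, 6, 6, 6, 6, 5, 5, 5, 5, 5.
Put 6 in bin 1; 9 remain.
Put 6 in bin 1; 3 remain.
Put 6 in bin 2; 9 remain.
Put 6 in bin 2; 3 remain.
Put 6 in bin 3; 9 remain.
Put 6 in bin 3; 3 remain.
Put 6 in bin 4; 9 remain.
Put 6 in bin 4; 3 remain.
Put 6 in bin 5; 9 remain.
Put 6 in bin 5; 3 remain.
Put 6 in bin 6; 9 remain.
Put 6 in bin 6; 3 remain.
Put 5 in bin 7; 10 remain.
Put 5 in bin 7; 5 remain.
Put 5 in bin 7; 0 remain.
Put 5 in bin 8; 10 remain.
Put 5 in bin 8; 5 remain.
8 bins × 15 = 120; used 97; unused 23.

23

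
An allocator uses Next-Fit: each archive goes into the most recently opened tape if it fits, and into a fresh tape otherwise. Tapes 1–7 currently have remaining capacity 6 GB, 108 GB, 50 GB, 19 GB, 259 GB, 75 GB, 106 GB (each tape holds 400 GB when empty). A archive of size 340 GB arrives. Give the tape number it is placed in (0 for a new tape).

Next-Fit only looks at tape 7, which has 106 GB free.
340 GB does not fit, so a new tape is opened.

0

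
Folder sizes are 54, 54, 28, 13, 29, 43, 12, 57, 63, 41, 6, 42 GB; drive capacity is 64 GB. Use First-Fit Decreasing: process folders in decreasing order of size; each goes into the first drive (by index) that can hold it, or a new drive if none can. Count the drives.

8

Sorted descending: 63, 57, 54, 54, 43, 42, 41, 29, 28, 13, 12, 6.
drive 1: place 63 GB, 1 GB left
drive 2: place 57 GB, 7 GB left
drive 3: place 54 GB, 10 GB left
drive 4: place 54 GB, 10 GB left
drive 5: place 43 GB, 21 GB left
drive 6: place 42 GB, 22 GB left
drive 7: place 41 GB, 23 GB left
drive 8: place 29 GB, 35 GB left
drive 8: place 28 GB, 7 GB left
drive 5: place 13 GB, 8 GB left
drive 6: place 12 GB, 10 GB left
drive 2: place 6 GB, 1 GB left
Final drives: [63] [57,6] [54] [54] [43,13] [42,12] [41] [29,28].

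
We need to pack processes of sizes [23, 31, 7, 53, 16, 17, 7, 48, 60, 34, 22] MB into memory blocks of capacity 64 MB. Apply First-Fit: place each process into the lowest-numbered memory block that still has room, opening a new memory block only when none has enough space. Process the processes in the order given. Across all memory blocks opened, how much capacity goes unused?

66

23 MB → memory block 1 (remaining 41 MB)
31 MB → memory block 1 (remaining 10 MB)
7 MB → memory block 1 (remaining 3 MB)
53 MB → memory block 2 (remaining 11 MB)
16 MB → memory block 3 (remaining 48 MB)
17 MB → memory block 3 (remaining 31 MB)
7 MB → memory block 2 (remaining 4 MB)
48 MB → memory block 4 (remaining 16 MB)
60 MB → memory block 5 (remaining 4 MB)
34 MB → memory block 6 (remaining 30 MB)
22 MB → memory block 3 (remaining 9 MB)
6 memory blocks × 64 MB = 384 MB; used 318 MB; unused 66 MB.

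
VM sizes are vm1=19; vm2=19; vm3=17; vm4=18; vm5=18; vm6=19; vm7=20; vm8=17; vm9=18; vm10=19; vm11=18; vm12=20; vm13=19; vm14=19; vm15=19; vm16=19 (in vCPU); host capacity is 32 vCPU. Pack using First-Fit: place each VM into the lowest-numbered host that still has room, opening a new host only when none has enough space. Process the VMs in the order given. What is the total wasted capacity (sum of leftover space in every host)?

host 1: place vm1 (19 vCPU), 13 vCPU left
host 2: place vm2 (19 vCPU), 13 vCPU left
host 3: place vm3 (17 vCPU), 15 vCPU left
host 4: place vm4 (18 vCPU), 14 vCPU left
host 5: place vm5 (18 vCPU), 14 vCPU left
host 6: place vm6 (19 vCPU), 13 vCPU left
host 7: place vm7 (20 vCPU), 12 vCPU left
host 8: place vm8 (17 vCPU), 15 vCPU left
host 9: place vm9 (18 vCPU), 14 vCPU left
host 10: place vm10 (19 vCPU), 13 vCPU left
host 11: place vm11 (18 vCPU), 14 vCPU left
host 12: place vm12 (20 vCPU), 12 vCPU left
host 13: place vm13 (19 vCPU), 13 vCPU left
host 14: place vm14 (19 vCPU), 13 vCPU left
host 15: place vm15 (19 vCPU), 13 vCPU left
host 16: place vm16 (19 vCPU), 13 vCPU left
16 hosts × 32 vCPU = 512 vCPU; used 298 vCPU; unused 214 vCPU.

214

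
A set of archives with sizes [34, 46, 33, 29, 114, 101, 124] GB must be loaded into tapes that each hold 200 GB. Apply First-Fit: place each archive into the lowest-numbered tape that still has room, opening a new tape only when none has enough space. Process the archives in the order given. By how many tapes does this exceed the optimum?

1

First-Fit: [34,46,33,29] [114] [101] [124] → 4 tapes.
Total size 481 GB; any packing needs at least ⌈481/200⌉ = 3 tapes.
An optimal packing achieves that bound: [124,46,29] [114,34,33] [101] → 3 tapes.
Excess: 4 − 3 = 1.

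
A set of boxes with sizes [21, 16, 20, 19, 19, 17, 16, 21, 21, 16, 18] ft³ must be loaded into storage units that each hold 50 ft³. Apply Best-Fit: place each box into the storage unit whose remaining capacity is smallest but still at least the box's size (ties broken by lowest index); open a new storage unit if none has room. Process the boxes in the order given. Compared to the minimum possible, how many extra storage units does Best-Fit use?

Best-Fit: [21,16] [20,19] [19,17] [16,21] [21,16] [18] → 6 storage units.
Total size 204 ft³; any packing needs at least ⌈204/50⌉ = 5 storage units.
An optimal packing achieves that bound: [21,21] [21,20] [19,19] [18,17] [16,16,16] → 5 storage units.
Excess: 6 − 5 = 1.

1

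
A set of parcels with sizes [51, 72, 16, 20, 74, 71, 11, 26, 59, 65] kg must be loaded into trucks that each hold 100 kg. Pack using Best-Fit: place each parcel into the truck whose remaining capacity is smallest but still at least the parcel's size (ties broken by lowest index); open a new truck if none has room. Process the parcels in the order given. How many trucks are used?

51 kg → truck 1 (remaining 49 kg)
72 kg → truck 2 (remaining 28 kg)
16 kg → truck 2 (remaining 12 kg)
20 kg → truck 1 (remaining 29 kg)
74 kg → truck 3 (remaining 26 kg)
71 kg → truck 4 (remaining 29 kg)
11 kg → truck 2 (remaining 1 kg)
26 kg → truck 3 (remaining 0 kg)
59 kg → truck 5 (remaining 41 kg)
65 kg → truck 6 (remaining 35 kg)

6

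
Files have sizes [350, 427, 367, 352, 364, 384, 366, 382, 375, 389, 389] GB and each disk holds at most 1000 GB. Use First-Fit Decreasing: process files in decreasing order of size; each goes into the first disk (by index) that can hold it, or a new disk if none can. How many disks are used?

6

Sorted descending: 427, 389, 389, 384, 382, 375, 367, 366, 364, 352, 350.
427 GB → disk 1 (remaining 573 GB)
389 GB → disk 1 (remaining 184 GB)
389 GB → disk 2 (remaining 611 GB)
384 GB → disk 2 (remaining 227 GB)
382 GB → disk 3 (remaining 618 GB)
375 GB → disk 3 (remaining 243 GB)
367 GB → disk 4 (remaining 633 GB)
366 GB → disk 4 (remaining 267 GB)
364 GB → disk 5 (remaining 636 GB)
352 GB → disk 5 (remaining 284 GB)
350 GB → disk 6 (remaining 650 GB)
Final disks: [427,389] [389,384] [382,375] [367,366] [364,352] [350].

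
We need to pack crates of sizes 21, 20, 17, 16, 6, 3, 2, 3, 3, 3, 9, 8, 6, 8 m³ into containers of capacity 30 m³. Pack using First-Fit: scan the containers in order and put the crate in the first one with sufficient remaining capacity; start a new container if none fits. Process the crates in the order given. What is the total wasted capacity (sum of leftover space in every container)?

25

Put 21 m³ in container 1; 9 m³ remain.
Put 20 m³ in container 2; 10 m³ remain.
Put 17 m³ in container 3; 13 m³ remain.
Put 16 m³ in container 4; 14 m³ remain.
Put 6 m³ in container 1; 3 m³ remain.
Put 3 m³ in container 1; 0 m³ remain.
Put 2 m³ in container 2; 8 m³ remain.
Put 3 m³ in container 2; 5 m³ remain.
Put 3 m³ in container 2; 2 m³ remain.
Put 3 m³ in container 3; 10 m³ remain.
Put 9 m³ in container 3; 1 m³ remain.
Put 8 m³ in container 4; 6 m³ remain.
Put 6 m³ in container 4; 0 m³ remain.
Put 8 m³ in container 5; 22 m³ remain.
5 containers × 30 m³ = 150 m³; used 125 m³; unused 25 m³.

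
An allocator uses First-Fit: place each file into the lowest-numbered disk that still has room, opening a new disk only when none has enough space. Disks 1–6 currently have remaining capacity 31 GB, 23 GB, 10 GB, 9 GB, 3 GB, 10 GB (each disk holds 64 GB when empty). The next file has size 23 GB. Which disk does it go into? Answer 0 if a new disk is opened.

1

Disks with room: disk 1 (31 GB), disk 2 (23 GB).
The first with room is disk 1.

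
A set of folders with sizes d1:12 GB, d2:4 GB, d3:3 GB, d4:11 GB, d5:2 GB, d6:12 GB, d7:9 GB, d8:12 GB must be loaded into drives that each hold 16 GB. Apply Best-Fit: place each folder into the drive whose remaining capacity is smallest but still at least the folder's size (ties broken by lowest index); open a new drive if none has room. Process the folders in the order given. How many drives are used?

5 drives

d1 (12 GB) → drive 1 (remaining 4 GB)
d2 (4 GB) → drive 1 (remaining 0 GB)
d3 (3 GB) → drive 2 (remaining 13 GB)
d4 (11 GB) → drive 2 (remaining 2 GB)
d5 (2 GB) → drive 2 (remaining 0 GB)
d6 (12 GB) → drive 3 (remaining 4 GB)
d7 (9 GB) → drive 4 (remaining 7 GB)
d8 (12 GB) → drive 5 (remaining 4 GB)
Final drives: [12,4] [3,11,2] [12] [9] [12].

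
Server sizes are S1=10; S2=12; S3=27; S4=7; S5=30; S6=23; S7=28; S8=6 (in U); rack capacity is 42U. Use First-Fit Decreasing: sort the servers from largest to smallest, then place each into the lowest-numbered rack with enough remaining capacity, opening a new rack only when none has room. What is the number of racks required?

4

Sorted descending: 30, 28, 27, 23, 12, 10, 7, 6.
Put 30U in rack 1; 12U remain.
Put 28U in rack 2; 14U remain.
Put 27U in rack 3; 15U remain.
Put 23U in rack 4; 19U remain.
Put 12U in rack 1; 0U remain.
Put 10U in rack 2; 4U remain.
Put 7U in rack 3; 8U remain.
Put 6U in rack 3; 2U remain.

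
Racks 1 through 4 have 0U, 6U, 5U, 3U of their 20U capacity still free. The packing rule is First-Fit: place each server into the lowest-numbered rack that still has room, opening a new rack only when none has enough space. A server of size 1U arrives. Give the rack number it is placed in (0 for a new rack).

Racks with room: rack 2 (6U), rack 3 (5U), rack 4 (3U).
The first with room is rack 2.

2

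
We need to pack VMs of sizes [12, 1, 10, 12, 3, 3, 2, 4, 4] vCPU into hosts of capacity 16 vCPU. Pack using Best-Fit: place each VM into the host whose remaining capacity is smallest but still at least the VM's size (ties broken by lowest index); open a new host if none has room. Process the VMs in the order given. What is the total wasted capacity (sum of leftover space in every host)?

host 1: place 12 vCPU, 4 vCPU left
host 1: place 1 vCPU, 3 vCPU left
host 2: place 10 vCPU, 6 vCPU left
host 3: place 12 vCPU, 4 vCPU left
host 1: place 3 vCPU, 0 vCPU left
host 3: place 3 vCPU, 1 vCPU left
host 2: place 2 vCPU, 4 vCPU left
host 2: place 4 vCPU, 0 vCPU left
host 4: place 4 vCPU, 12 vCPU left
4 hosts × 16 vCPU = 64 vCPU; used 51 vCPU; unused 13 vCPU.

13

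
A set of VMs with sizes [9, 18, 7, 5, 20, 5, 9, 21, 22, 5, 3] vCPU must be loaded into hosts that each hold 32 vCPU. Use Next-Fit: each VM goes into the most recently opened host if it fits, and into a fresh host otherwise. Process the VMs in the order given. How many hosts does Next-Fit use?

host 1: place 9 vCPU, 23 vCPU left
host 1: place 18 vCPU, 5 vCPU left
host 2: place 7 vCPU, 25 vCPU left
host 2: place 5 vCPU, 20 vCPU left
host 2: place 20 vCPU, 0 vCPU left
host 3: place 5 vCPU, 27 vCPU left
host 3: place 9 vCPU, 18 vCPU left
host 4: place 21 vCPU, 11 vCPU left
host 5: place 22 vCPU, 10 vCPU left
host 5: place 5 vCPU, 5 vCPU left
host 5: place 3 vCPU, 2 vCPU left
Final hosts: [9,18] [7,5,20] [5,9] [21] [22,5,3].

5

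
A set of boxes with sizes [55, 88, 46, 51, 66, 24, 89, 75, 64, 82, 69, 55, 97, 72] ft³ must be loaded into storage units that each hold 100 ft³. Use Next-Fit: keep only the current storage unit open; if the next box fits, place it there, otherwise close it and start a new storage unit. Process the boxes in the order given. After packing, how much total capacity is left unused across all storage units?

267

Put 55 ft³ in storage unit 1; 45 ft³ remain.
Put 88 ft³ in storage unit 2; 12 ft³ remain.
Put 46 ft³ in storage unit 3; 54 ft³ remain.
Put 51 ft³ in storage unit 3; 3 ft³ remain.
Put 66 ft³ in storage unit 4; 34 ft³ remain.
Put 24 ft³ in storage unit 4; 10 ft³ remain.
Put 89 ft³ in storage unit 5; 11 ft³ remain.
Put 75 ft³ in storage unit 6; 25 ft³ remain.
Put 64 ft³ in storage unit 7; 36 ft³ remain.
Put 82 ft³ in storage unit 8; 18 ft³ remain.
Put 69 ft³ in storage unit 9; 31 ft³ remain.
Put 55 ft³ in storage unit 10; 45 ft³ remain.
Put 97 ft³ in storage unit 11; 3 ft³ remain.
Put 72 ft³ in storage unit 12; 28 ft³ remain.
12 storage units × 100 ft³ = 1200 ft³; used 933 ft³; unused 267 ft³.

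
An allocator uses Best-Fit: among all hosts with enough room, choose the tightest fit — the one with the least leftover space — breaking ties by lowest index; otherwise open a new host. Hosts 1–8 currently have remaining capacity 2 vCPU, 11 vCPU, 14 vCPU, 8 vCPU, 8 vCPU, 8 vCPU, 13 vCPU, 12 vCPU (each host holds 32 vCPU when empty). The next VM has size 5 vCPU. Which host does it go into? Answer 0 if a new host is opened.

4

Hosts with room: host 2 (11 vCPU), host 3 (14 vCPU), host 4 (8 vCPU), host 5 (8 vCPU), host 6 (8 vCPU), host 7 (13 vCPU), host 8 (12 vCPU).
Tightest fit is host 4 with 8 vCPU free.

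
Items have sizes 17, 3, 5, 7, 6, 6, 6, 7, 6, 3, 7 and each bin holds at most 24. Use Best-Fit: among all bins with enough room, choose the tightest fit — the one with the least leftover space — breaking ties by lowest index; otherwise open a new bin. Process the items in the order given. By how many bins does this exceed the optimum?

Best-Fit: [17,3,3] [5,7,6,6] [6,7,6] [7] → 4 bins.
Total size 73; any packing needs at least ⌈73/24⌉ = 4 bins.
So 4 is already optimal.

0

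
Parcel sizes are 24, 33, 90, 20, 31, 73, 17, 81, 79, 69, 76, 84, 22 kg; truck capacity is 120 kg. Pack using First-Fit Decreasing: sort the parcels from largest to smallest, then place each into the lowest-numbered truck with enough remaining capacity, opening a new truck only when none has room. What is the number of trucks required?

7

Sorted descending: 90, 84, 81, 79, 76, 73, 69, 33, 31, 24, 22, 20, 17.
truck 1: place 90 kg, 30 kg left
truck 2: place 84 kg, 36 kg left
truck 3: place 81 kg, 39 kg left
truck 4: place 79 kg, 41 kg left
truck 5: place 76 kg, 44 kg left
truck 6: place 73 kg, 47 kg left
truck 7: place 69 kg, 51 kg left
truck 2: place 33 kg, 3 kg left
truck 3: place 31 kg, 8 kg left
truck 1: place 24 kg, 6 kg left
truck 4: place 22 kg, 19 kg left
truck 5: place 20 kg, 24 kg left
truck 4: place 17 kg, 2 kg left
Final trucks: [90,24] [84,33] [81,31] [79,22,17] [76,20] [73] [69].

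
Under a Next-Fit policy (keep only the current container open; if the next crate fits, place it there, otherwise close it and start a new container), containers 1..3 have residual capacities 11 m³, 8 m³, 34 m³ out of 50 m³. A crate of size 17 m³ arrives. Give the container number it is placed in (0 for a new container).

Next-Fit only looks at container 3, which has 34 m³ free.
17 m³ fits there.

3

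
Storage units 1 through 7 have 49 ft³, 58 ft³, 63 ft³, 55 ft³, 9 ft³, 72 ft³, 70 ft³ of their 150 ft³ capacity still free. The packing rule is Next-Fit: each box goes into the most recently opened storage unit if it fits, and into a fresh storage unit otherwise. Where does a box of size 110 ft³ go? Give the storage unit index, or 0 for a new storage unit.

0

Next-Fit only looks at storage unit 7, which has 70 ft³ free.
110 ft³ does not fit, so a new storage unit is opened.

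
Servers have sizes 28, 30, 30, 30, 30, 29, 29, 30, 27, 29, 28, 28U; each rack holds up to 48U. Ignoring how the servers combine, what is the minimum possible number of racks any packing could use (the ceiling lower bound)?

8 racks

Total size = 28 + 30 + 30 + 30 + 30 + 29 + 29 + 30 + 27 + 29 + 28 + 28 = 348U.
⌈348 / 48⌉ = 8.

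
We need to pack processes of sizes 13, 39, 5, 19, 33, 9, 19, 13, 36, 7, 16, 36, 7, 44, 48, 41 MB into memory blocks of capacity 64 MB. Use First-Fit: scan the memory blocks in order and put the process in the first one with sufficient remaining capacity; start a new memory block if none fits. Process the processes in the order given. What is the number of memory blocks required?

Put 13 MB in memory block 1; 51 MB remain.
Put 39 MB in memory block 1; 12 MB remain.
Put 5 MB in memory block 1; 7 MB remain.
Put 19 MB in memory block 2; 45 MB remain.
Put 33 MB in memory block 2; 12 MB remain.
Put 9 MB in memory block 2; 3 MB remain.
Put 19 MB in memory block 3; 45 MB remain.
Put 13 MB in memory block 3; 32 MB remain.
Put 36 MB in memory block 4; 28 MB remain.
Put 7 MB in memory block 1; 0 MB remain.
Put 16 MB in memory block 3; 16 MB remain.
Put 36 MB in memory block 5; 28 MB remain.
Put 7 MB in memory block 3; 9 MB remain.
Put 44 MB in memory block 6; 20 MB remain.
Put 48 MB in memory block 7; 16 MB remain.
Put 41 MB in memory block 8; 23 MB remain.
Final memory blocks: [13,39,5,7] [19,33,9] [19,13,16,7] [36] [36] [44] [48] [41].

8 memory blocks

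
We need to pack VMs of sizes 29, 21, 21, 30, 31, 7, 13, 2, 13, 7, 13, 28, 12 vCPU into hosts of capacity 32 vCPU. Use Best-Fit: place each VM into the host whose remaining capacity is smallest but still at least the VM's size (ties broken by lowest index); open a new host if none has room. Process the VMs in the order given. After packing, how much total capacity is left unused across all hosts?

Put 29 vCPU in host 1; 3 vCPU remain.
Put 21 vCPU in host 2; 11 vCPU remain.
Put 21 vCPU in host 3; 11 vCPU remain.
Put 30 vCPU in host 4; 2 vCPU remain.
Put 31 vCPU in host 5; 1 vCPU remain.
Put 7 vCPU in host 2; 4 vCPU remain.
Put 13 vCPU in host 6; 19 vCPU remain.
Put 2 vCPU in host 4; 0 vCPU remain.
Put 13 vCPU in host 6; 6 vCPU remain.
Put 7 vCPU in host 3; 4 vCPU remain.
Put 13 vCPU in host 7; 19 vCPU remain.
Put 28 vCPU in host 8; 4 vCPU remain.
Put 12 vCPU in host 7; 7 vCPU remain.
8 hosts × 32 vCPU = 256 vCPU; used 227 vCPU; unused 29 vCPU.

29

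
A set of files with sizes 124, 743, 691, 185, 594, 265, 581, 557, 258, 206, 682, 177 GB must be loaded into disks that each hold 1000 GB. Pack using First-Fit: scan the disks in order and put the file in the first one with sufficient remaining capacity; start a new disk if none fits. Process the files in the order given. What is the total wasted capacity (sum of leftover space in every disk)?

937

disk 1: place 124 GB, 876 GB left
disk 1: place 743 GB, 133 GB left
disk 2: place 691 GB, 309 GB left
disk 2: place 185 GB, 124 GB left
disk 3: place 594 GB, 406 GB left
disk 3: place 265 GB, 141 GB left
disk 4: place 581 GB, 419 GB left
disk 5: place 557 GB, 443 GB left
disk 4: place 258 GB, 161 GB left
disk 5: place 206 GB, 237 GB left
disk 6: place 682 GB, 318 GB left
disk 5: place 177 GB, 60 GB left
6 disks × 1000 GB = 6000 GB; used 5063 GB; unused 937 GB.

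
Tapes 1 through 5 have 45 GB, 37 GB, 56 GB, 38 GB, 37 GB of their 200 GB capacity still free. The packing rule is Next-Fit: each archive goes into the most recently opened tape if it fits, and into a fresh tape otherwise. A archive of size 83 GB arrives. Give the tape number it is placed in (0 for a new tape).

Next-Fit only looks at tape 5, which has 37 GB free.
83 GB does not fit, so a new tape is opened.

0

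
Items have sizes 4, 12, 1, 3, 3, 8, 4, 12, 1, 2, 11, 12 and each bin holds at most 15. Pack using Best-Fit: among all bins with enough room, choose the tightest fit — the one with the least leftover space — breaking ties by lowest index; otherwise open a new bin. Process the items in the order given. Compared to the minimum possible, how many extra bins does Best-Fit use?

1

Best-Fit: [4,3,3,4,1] [12,1,2] [8] [12] [11] [12] → 6 bins.
Total size 73; any packing needs at least ⌈73/15⌉ = 5 bins.
An optimal packing achieves that bound: [12,3] [12,3] [12,2,1] [11,4] [8,4,1] → 5 bins.
Excess: 6 − 5 = 1.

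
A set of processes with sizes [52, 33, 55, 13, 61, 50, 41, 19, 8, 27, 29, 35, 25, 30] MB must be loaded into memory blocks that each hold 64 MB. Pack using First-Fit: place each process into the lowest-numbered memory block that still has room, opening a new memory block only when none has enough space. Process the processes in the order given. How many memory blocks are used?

memory block 1: place 52 MB, 12 MB left
memory block 2: place 33 MB, 31 MB left
memory block 3: place 55 MB, 9 MB left
memory block 2: place 13 MB, 18 MB left
memory block 4: place 61 MB, 3 MB left
memory block 5: place 50 MB, 14 MB left
memory block 6: place 41 MB, 23 MB left
memory block 6: place 19 MB, 4 MB left
memory block 1: place 8 MB, 4 MB left
memory block 7: place 27 MB, 37 MB left
memory block 7: place 29 MB, 8 MB left
memory block 8: place 35 MB, 29 MB left
memory block 8: place 25 MB, 4 MB left
memory block 9: place 30 MB, 34 MB left
Final memory blocks: [52,8] [33,13] [55] [61] [50] [41,19] [27,29] [35,25] [30].

9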